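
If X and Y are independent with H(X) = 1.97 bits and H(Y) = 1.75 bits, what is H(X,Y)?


For independent variables, H(X,Y) = H(X) + H(Y) = 1.97 + 1.75 = 3.72

3.72 bits


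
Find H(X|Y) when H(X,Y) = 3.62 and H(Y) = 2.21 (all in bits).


H(X|Y) = H(X,Y) - H(Y) = 3.62 - 2.21 = 1.41

1.41 bits


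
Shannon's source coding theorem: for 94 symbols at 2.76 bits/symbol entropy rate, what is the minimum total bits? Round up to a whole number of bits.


Minimum bits >= n * H = 94 * 2.76 = 259.44, rounded up to a whole number of bits = 260

260 bits


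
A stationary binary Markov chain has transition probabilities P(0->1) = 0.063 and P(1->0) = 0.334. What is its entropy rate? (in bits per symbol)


Stationary distribution: pi_0 = p10/(p01+p10) = 0.8413, pi_1 = 0.1587. Entropy rate H' = pi_0*H(p01) + pi_1*H(p10) = 0.8413*0.3392 + 0.1587*0.919 = 0.4312

0.4312 bits/symbol


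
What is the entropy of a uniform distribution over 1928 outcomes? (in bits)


H = log2(n) = log2(1928) = 10.9129

10.9129 bits


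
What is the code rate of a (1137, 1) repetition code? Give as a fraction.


Rate = k/n = 1/1137

1/1137


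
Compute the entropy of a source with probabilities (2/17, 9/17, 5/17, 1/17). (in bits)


H = -sum(p_i * log2(p_i)). Terms: -(2/17)*log2(2/17) = 0.363231; -(9/17)*log2(9/17) = 0.485755; -(5/17)*log2(5/17) = 0.519275; -(1/17)*log2(1/17) = 0.240439. H = 0.363231 + 0.485755 + 0.519275 + 0.240439 = 1.6087

1.6087 bits


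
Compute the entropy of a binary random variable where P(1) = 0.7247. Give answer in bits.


H = -p*log2(p) - (1-p)*log2(1-p). -0.7247*log2(0.7247) = 0.336655; -0.2753*log2(0.2753) = 0.512312. H = 0.336655 + 0.512312 = 0.849

0.849 bits


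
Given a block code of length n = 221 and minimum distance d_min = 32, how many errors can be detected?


Detection capability = d_min - 1 = 32 - 1 = 31

31 errors


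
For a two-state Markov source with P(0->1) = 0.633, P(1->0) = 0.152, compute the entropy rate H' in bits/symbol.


Stationary distribution: pi_0 = p10/(p01+p10) = 0.1936, pi_1 = 0.8064. Entropy rate H' = pi_0*H(p01) + pi_1*H(p10) = 0.1936*0.9483 + 0.8064*0.6148 = 0.6794

0.6794 bits/symbol


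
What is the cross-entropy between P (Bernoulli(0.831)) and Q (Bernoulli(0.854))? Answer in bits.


H(P,Q) = -p*log2(q) - (1-p)*log2(1-q). -0.831*log2(0.854) = 0.189212; -0.169*log2(0.146) = 0.469137. H(P,Q) = 0.189212 + 0.469137 = 0.6583

0.6583 bits


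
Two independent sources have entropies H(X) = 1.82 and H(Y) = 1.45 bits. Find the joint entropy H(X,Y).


For independent variables, H(X,Y) = H(X) + H(Y) = 1.82 + 1.45 = 3.27

3.27 bits


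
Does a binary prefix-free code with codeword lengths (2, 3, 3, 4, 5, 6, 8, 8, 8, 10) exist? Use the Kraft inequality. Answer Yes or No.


Kraft sum = sum(2^(-l_i)) = 0.6221, need <= 1. Result: satisfied (a binary prefix-free code with these lengths exists)

Yes


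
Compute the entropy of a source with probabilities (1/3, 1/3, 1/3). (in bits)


H = -sum(p_i * log2(p_i)). Terms: -(1/3)*log2(1/3) = 0.528321; -(1/3)*log2(1/3) = 0.528321; -(1/3)*log2(1/3) = 0.528321. H = 0.528321 + 0.528321 + 0.528321 = 1.585

1.585 bits


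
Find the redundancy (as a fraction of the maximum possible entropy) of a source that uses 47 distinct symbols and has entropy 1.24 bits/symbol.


H_max = log2(K) = log2(47) = 5.5546 bits/symbol. Redundancy = 1 - H/H_max = 1 - 1.24/5.5546 = 1 - 0.2232 = 0.7768

0.7768


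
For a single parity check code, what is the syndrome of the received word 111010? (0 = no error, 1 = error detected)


Syndrome = XOR of all bits = 1 XOR 1 XOR 1 XOR 0 XOR 1 XOR 0 = 0

0


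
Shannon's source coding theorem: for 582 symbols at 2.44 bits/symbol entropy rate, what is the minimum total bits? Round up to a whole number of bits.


Minimum bits >= n * H = 582 * 2.44 = 1420.08, rounded up to a whole number of bits = 1421

1421 bits


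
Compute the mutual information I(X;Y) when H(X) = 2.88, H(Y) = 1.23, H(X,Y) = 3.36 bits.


I(X;Y) = H(X) + H(Y) - H(X,Y) = 2.88 + 1.23 - 3.36 = 0.75

0.75 bits


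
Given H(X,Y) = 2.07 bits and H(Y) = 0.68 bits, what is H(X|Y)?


H(X|Y) = H(X,Y) - H(Y) = 2.07 - 0.68 = 1.39

1.39 bits


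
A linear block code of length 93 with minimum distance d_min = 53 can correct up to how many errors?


Correction capability = floor((d-1)/2) = floor((53-1)/2) = 26

26 errors


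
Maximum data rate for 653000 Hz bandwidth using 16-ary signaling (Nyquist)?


Rate = 2 * B * log2(M) = 2 * 653000 * 4.0 = 5224000.0

5224000.0 bps


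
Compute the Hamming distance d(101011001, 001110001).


Count differing positions: ^ . . ^ . ^ . . . = 3 differences

3


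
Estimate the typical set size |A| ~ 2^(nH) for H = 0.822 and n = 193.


log2|A_typical| = nH = 193 * 0.822 = 158.646, so |A_typical| ~ 2^158.646 = 5.717e+47

5.717e+47


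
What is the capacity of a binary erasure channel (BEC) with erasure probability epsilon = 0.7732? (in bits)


C = 1 - epsilon = 1 - 0.7732 = 0.2268

0.2268 bits


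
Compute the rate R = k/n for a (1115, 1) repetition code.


Rate = k/n = 1/1115

1/1115


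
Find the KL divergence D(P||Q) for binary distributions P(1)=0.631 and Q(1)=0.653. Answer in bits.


KL = p*log2(p/q) + (1-p)*log2((1-p)/(1-q)) = 0.631*log2(0.631/0.653) + 0.369*log2(0.369/0.347) = 0.0015

0.0015 bits


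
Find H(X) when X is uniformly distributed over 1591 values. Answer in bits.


H = log2(n) = log2(1591) = 10.6357

10.6357 bits


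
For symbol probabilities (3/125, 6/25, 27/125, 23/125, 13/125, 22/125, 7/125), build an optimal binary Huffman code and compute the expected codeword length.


Huffman construction (repeatedly merge the two least-probable nodes; each merge adds 1 bit to every symbol beneath it): 3/125 + 7/125 = 2/25; 2/25 + 13/125 = 23/125; 22/125 + 23/125 = 9/25; 23/125 + 27/125 = 2/5; 6/25 + 9/25 = 3/5; 2/5 + 3/5 = 1. Resulting codeword lengths (in the order the probabilities were given): (4, 2, 2, 3, 3, 3, 4). L_avg = sum(p_i * l_i) = 3/125*4 + 6/25*2 + 27/125*2 + 23/125*3 + 13/125*3 + 22/125*3 + 7/125*4 = 328/125 = 2.624

2.624 bits


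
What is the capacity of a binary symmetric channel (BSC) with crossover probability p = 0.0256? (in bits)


H(p) = -p*log2(p) - (1-p)*log2(1-p) = -0.0256*log2(0.0256) - 0.9744*log2(0.9744) = 0.135365 + 0.036456 = 0.1718. C = 1 - H(p) = 1 - 0.1718 = 0.8282

0.8282 bits


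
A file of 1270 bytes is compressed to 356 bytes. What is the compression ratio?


Ratio = original / compressed = 1270 / 356 = 3.5674

3.5674


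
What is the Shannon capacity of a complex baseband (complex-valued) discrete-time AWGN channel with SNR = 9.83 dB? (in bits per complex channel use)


SNR_linear = 10^(9.83/10) = 9.6161; C = log2(1 + SNR_linear) = log2(1 + 9.6161) = 3.4082

3.4082 bits/channel use


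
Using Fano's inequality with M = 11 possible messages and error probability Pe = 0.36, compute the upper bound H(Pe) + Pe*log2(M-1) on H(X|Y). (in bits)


H(Pe) = -Pe*log2(Pe) - (1-Pe)*log2(1-Pe) = -0.36*log2(0.36) - 0.64*log2(0.64) = 0.530615 + 0.412068 = 0.9427. Pe*log2(M-1) = 0.36*log2(10) = 1.195894. Bound = H(Pe) + Pe*log2(M-1) = 0.530615 + 0.412068 + 1.195894 = 2.1386

2.1386 bits


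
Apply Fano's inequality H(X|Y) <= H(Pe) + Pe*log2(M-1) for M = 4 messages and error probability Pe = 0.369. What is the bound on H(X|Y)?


H(Pe) = -Pe*log2(Pe) - (1-Pe)*log2(1-Pe) = -0.369*log2(0.369) - 0.631*log2(0.631) = 0.530735 + 0.419166 = 0.9499. Pe*log2(M-1) = 0.369*log2(3) = 0.584851. Bound = H(Pe) + Pe*log2(M-1) = 0.530735 + 0.419166 + 0.584851 = 1.5348

1.5348 bits


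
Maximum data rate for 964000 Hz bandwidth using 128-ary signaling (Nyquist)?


Rate = 2 * B * log2(M) = 2 * 964000 * 7.0 = 13496000.0

13496000.0 bps


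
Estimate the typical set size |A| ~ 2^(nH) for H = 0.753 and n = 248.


log2|A_typical| = nH = 248 * 0.753 = 186.744, so |A_typical| ~ 2^186.744 = 1.643e+56

1.643e+56


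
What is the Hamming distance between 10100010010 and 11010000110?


Count differing positions: . ^ ^ ^ . . ^ . ^ . . = 5 differences

5


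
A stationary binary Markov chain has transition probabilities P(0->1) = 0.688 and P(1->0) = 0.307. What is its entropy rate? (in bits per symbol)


Stationary distribution: pi_0 = p10/(p01+p10) = 0.3085, pi_1 = 0.6915. Entropy rate H' = pi_0*H(p01) + pi_1*H(p10) = 0.3085*0.8955 + 0.6915*0.8897 = 0.8915

0.8915 bits/symbol


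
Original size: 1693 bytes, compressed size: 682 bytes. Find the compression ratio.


Ratio = original / compressed = 1693 / 682 = 2.4824

2.4824


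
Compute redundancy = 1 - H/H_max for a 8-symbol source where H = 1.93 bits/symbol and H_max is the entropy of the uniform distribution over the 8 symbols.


H_max = log2(K) = log2(8) = 3.0 bits/symbol. Redundancy = 1 - H/H_max = 1 - 1.93/3.0 = 1 - 0.6433 = 0.3567

0.3567


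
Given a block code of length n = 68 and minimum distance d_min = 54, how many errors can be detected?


Detection capability = d_min - 1 = 54 - 1 = 53

53 errors


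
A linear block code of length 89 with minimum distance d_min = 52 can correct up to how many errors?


Correction capability = floor((d-1)/2) = floor((52-1)/2) = 25

25 errors


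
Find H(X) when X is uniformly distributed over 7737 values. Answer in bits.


H = log2(n) = log2(7737) = 12.9176

12.9176 bits


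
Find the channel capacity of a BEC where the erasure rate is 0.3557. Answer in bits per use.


C = 1 - epsilon = 1 - 0.3557 = 0.6443

0.6443 bits


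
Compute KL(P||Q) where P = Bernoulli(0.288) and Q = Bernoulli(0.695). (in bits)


KL = p*log2(p/q) + (1-p)*log2((1-p)/(1-q)) = 0.288*log2(0.288/0.695) + 0.712*log2(0.712/0.305) = 0.5048

0.5048 bits


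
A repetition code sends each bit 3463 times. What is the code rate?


Rate = k/n = 1/3463

1/3463


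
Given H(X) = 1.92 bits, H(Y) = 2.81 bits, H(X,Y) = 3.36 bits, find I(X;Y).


I(X;Y) = H(X) + H(Y) - H(X,Y) = 1.92 + 2.81 - 3.36 = 1.37

1.37 bits


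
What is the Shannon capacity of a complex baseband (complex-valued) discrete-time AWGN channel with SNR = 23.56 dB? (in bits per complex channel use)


SNR_linear = 10^(23.56/10) = 226.9865; C = log2(1 + SNR_linear) = log2(1 + 226.9865) = 7.8328

7.8328 bits/channel use


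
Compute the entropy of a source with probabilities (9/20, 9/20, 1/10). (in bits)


H = -sum(p_i * log2(p_i)). Terms: -(9/20)*log2(9/20) = 0.518401; -(9/20)*log2(9/20) = 0.518401; -(1/10)*log2(1/10) = 0.332193. H = 0.518401 + 0.518401 + 0.332193 = 1.369

1.369 bits


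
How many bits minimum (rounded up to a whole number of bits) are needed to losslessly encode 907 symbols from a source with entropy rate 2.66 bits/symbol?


Minimum bits >= n * H = 907 * 2.66 = 2412.62, rounded up to a whole number of bits = 2413

2413 bits


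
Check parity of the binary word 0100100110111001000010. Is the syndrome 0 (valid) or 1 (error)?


Syndrome = XOR of all bits = 0 XOR 1 XOR 0 XOR 0 XOR 1 XOR 0 XOR 0 XOR 1 XOR 1 XOR 0 XOR 1 XOR 1 XOR 1 XOR 0 XOR 0 XOR 1 XOR 0 XOR 0 XOR 0 XOR 0 XOR 1 XOR 0 = 1

1


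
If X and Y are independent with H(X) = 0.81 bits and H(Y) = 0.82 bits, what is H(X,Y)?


For independent variables, H(X,Y) = H(X) + H(Y) = 0.81 + 0.82 = 1.63

1.63 bits


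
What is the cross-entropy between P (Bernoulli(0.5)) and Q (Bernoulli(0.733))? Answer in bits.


H(P,Q) = -p*log2(q) - (1-p)*log2(1-q). -0.5*log2(0.733) = 0.224057; -0.5*log2(0.267) = 0.952544. H(P,Q) = 0.224057 + 0.952544 = 1.1766

1.1766 bits


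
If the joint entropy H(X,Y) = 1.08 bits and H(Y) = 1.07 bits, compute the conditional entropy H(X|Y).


H(X|Y) = H(X,Y) - H(Y) = 1.08 - 1.07 = 0.01

0.01 bits


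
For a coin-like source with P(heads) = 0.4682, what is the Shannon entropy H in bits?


H = -p*log2(p) - (1-p)*log2(1-p). -0.4682*log2(0.4682) = 0.512587; -0.5318*log2(0.5318) = 0.484493. H = 0.512587 + 0.484493 = 0.9971

0.9971 bits


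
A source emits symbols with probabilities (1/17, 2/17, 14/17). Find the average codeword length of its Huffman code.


Huffman construction (repeatedly merge the two least-probable nodes; each merge adds 1 bit to every symbol beneath it): 1/17 + 2/17 = 3/17; 3/17 + 14/17 = 1. Resulting codeword lengths (in the order the probabilities were given): (2, 2, 1). L_avg = sum(p_i * l_i) = 1/17*2 + 2/17*2 + 14/17*1 = 20/17 = 1.1765

1.1765 bits


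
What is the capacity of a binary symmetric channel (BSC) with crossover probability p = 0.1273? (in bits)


H(p) = -p*log2(p) - (1-p)*log2(1-p) = -0.1273*log2(0.1273) - 0.8727*log2(0.8727) = 0.378551 + 0.171435 = 0.55. C = 1 - H(p) = 1 - 0.55 = 0.45

0.45 bits


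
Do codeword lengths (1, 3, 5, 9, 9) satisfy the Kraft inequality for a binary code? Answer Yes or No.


Kraft sum = sum(2^(-l_i)) = 0.6602, need <= 1. Result: satisfied (a binary prefix-free code with these lengths exists)

Yes


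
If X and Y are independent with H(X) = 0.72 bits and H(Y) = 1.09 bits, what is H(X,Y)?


For independent variables, H(X,Y) = H(X) + H(Y) = 0.72 + 1.09 = 1.81

1.81 bits


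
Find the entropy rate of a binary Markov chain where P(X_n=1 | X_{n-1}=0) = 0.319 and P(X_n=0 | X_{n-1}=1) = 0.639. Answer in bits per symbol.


Stationary distribution: pi_0 = p10/(p01+p10) = 0.667, pi_1 = 0.333. Entropy rate H' = pi_0*H(p01) + pi_1*H(p10) = 0.667*0.9033 + 0.333*0.9435 = 0.9167

0.9167 bits/symbol


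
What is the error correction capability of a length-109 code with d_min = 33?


Correction capability = floor((d-1)/2) = floor((33-1)/2) = 16

16 errors


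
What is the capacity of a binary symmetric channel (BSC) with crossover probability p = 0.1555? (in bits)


H(p) = -p*log2(p) - (1-p)*log2(1-p) = -0.1555*log2(0.1555) - 0.8445*log2(0.8445) = 0.417520 + 0.205915 = 0.6234. C = 1 - H(p) = 1 - 0.6234 = 0.3766

0.3766 bits


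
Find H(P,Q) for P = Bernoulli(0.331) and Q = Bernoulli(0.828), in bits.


H(P,Q) = -p*log2(q) - (1-p)*log2(1-q). -0.331*log2(0.828) = 0.090130; -0.669*log2(0.172) = 1.698939. H(P,Q) = 0.090130 + 1.698939 = 1.7891

1.7891 bits


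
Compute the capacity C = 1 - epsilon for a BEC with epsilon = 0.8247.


C = 1 - epsilon = 1 - 0.8247 = 0.1753

0.1753 bits


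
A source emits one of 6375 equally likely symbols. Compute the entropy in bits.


H = log2(n) = log2(6375) = 12.6382

12.6382 bits


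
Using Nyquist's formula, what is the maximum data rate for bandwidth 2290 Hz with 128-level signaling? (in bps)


Rate = 2 * B * log2(M) = 2 * 2290 * 7.0 = 32060.0

32060.0 bps


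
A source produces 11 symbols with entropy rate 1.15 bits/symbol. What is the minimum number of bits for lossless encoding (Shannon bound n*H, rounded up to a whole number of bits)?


Minimum bits >= n * H = 11 * 1.15 = 12.65, rounded up to a whole number of bits = 13

13 bits


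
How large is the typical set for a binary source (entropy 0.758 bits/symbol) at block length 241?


log2|A_typical| = nH = 241 * 0.758 = 182.678, so |A_typical| ~ 2^182.678 = 9.807e+54

9.807e+54


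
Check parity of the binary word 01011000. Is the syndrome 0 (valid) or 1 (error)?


Syndrome = XOR of all bits = 0 XOR 1 XOR 0 XOR 1 XOR 1 XOR 0 XOR 0 XOR 0 = 1

1


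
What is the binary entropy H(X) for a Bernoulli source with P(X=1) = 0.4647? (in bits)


H = -p*log2(p) - (1-p)*log2(1-p). -0.4647*log2(0.4647) = 0.513786; -0.5353*log2(0.5353) = 0.482616. H = 0.513786 + 0.482616 = 0.9964

0.9964 bits


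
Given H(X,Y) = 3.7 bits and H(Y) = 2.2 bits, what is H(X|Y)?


H(X|Y) = H(X,Y) - H(Y) = 3.7 - 2.2 = 1.5

1.5 bits


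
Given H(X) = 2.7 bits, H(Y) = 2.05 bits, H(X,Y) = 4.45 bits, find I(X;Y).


I(X;Y) = H(X) + H(Y) - H(X,Y) = 2.7 + 2.05 - 4.45 = 0.3

0.3 bits


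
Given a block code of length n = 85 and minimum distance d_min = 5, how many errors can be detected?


Detection capability = d_min - 1 = 5 - 1 = 4

4 errors


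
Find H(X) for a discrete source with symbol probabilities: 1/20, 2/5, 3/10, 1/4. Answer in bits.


H = -sum(p_i * log2(p_i)). Terms: -(1/20)*log2(1/20) = 0.216096; -(2/5)*log2(2/5) = 0.528771; -(3/10)*log2(3/10) = 0.521090; -(1/4)*log2(1/4) = 0.500000. H = 0.216096 + 0.528771 + 0.521090 + 0.500000 = 1.766

1.766 bits


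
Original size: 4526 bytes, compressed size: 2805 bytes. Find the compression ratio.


Ratio = original / compressed = 4526 / 2805 = 1.6135

1.6135


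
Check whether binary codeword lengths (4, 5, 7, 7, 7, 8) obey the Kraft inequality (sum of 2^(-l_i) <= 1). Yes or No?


Kraft sum = sum(2^(-l_i)) = 0.1211, need <= 1. Result: satisfied (a binary prefix-free code with these lengths exists)

Yes


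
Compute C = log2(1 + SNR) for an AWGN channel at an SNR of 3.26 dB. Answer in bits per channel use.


SNR_linear = 10^(3.26/10) = 2.1184; C = log2(1 + SNR_linear) = log2(1 + 2.1184) = 1.6408

1.6408 bits/channel use


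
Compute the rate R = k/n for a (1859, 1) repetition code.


Rate = k/n = 1/1859

1/1859


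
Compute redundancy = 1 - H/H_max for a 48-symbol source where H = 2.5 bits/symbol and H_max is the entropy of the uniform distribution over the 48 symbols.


H_max = log2(K) = log2(48) = 5.585 bits/symbol. Redundancy = 1 - H/H_max = 1 - 2.5/5.585 = 1 - 0.4476 = 0.5524

0.5524


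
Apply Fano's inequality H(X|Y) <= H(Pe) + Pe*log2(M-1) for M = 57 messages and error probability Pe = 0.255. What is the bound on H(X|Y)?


H(Pe) = -Pe*log2(Pe) - (1-Pe)*log2(1-Pe) = -0.255*log2(0.255) - 0.745*log2(0.745) = 0.502715 + 0.316392 = 0.8191. Pe*log2(M-1) = 0.255*log2(56) = 1.480876. Bound = H(Pe) + Pe*log2(M-1) = 0.502715 + 0.316392 + 1.480876 = 2.3

2.3 bits


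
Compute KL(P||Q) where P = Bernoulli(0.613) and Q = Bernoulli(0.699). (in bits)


KL = p*log2(p/q) + (1-p)*log2((1-p)/(1-q)) = 0.613*log2(0.613/0.699) + 0.387*log2(0.387/0.301) = 0.0242

0.0242 bits


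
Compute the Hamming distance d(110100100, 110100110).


Count differing positions: . . . . . . . ^ . = 1 differences

1


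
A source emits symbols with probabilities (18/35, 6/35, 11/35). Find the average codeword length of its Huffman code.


Huffman construction (repeatedly merge the two least-probable nodes; each merge adds 1 bit to every symbol beneath it): 6/35 + 11/35 = 17/35; 17/35 + 18/35 = 1. Resulting codeword lengths (in the order the probabilities were given): (1, 2, 2). L_avg = sum(p_i * l_i) = 18/35*1 + 6/35*2 + 11/35*2 = 52/35 = 1.4857

1.4857 bits


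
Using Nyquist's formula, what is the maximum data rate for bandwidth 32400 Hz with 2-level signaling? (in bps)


Rate = 2 * B * log2(M) = 2 * 32400 * 1.0 = 64800.0

64800.0 bps


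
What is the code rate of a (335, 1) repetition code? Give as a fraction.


Rate = k/n = 1/335

1/335


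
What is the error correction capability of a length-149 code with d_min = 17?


Correction capability = floor((d-1)/2) = floor((17-1)/2) = 8

8 errors


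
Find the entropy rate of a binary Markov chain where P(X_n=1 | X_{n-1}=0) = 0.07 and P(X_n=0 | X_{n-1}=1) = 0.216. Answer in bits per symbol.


Stationary distribution: pi_0 = p10/(p01+p10) = 0.7552, pi_1 = 0.2448. Entropy rate H' = pi_0*H(p01) + pi_1*H(p10) = 0.7552*0.3659 + 0.2448*0.7528 = 0.4606

0.4606 bits/symbol


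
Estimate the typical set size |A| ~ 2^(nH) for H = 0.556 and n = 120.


log2|A_typical| = nH = 120 * 0.556 = 66.72, so |A_typical| ~ 2^66.72 = 1.215e+20

1.215e+20


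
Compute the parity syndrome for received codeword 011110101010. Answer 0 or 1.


Syndrome = XOR of all bits = 0 XOR 1 XOR 1 XOR 1 XOR 1 XOR 0 XOR 1 XOR 0 XOR 1 XOR 0 XOR 1 XOR 0 = 1

1


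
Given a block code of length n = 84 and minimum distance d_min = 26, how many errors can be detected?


Detection capability = d_min - 1 = 26 - 1 = 25

25 errors


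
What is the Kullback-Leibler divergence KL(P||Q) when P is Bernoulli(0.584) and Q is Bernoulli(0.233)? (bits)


KL = p*log2(p/q) + (1-p)*log2((1-p)/(1-q)) = 0.584*log2(0.584/0.233) + 0.416*log2(0.416/0.767) = 0.407

0.407 bits


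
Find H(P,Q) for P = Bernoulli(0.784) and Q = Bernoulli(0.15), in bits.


H(P,Q) = -p*log2(q) - (1-p)*log2(1-q). -0.784*log2(0.15) = 2.145781; -0.216*log2(0.85) = 0.050644. H(P,Q) = 2.145781 + 0.050644 = 2.1964

2.1964 bits


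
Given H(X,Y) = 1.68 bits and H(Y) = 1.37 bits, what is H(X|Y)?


H(X|Y) = H(X,Y) - H(Y) = 1.68 - 1.37 = 0.31

0.31 bits


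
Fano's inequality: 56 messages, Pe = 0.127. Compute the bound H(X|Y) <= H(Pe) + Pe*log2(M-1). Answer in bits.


H(Pe) = -Pe*log2(Pe) - (1-Pe)*log2(1-Pe) = -0.127*log2(0.127) - 0.873*log2(0.873) = 0.378092 + 0.171061 = 0.5492. Pe*log2(M-1) = 0.127*log2(55) = 0.734233. Bound = H(Pe) + Pe*log2(M-1) = 0.378092 + 0.171061 + 0.734233 = 1.2834

1.2834 bits


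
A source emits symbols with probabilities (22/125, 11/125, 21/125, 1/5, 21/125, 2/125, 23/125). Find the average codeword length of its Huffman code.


Huffman construction (repeatedly merge the two least-probable nodes; each merge adds 1 bit to every symbol beneath it): 2/125 + 11/125 = 13/125; 13/125 + 21/125 = 34/125; 21/125 + 22/125 = 43/125; 23/125 + 1/5 = 48/125; 34/125 + 43/125 = 77/125; 48/125 + 77/125 = 1. Resulting codeword lengths (in the order the probabilities were given): (3, 4, 3, 2, 3, 4, 2). L_avg = sum(p_i * l_i) = 22/125*3 + 11/125*4 + 21/125*3 + 1/5*2 + 21/125*3 + 2/125*4 + 23/125*2 = 68/25 = 2.72

2.72 bits


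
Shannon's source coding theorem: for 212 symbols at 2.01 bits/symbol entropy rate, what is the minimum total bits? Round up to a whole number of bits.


Minimum bits >= n * H = 212 * 2.01 = 426.12, rounded up to a whole number of bits = 427

427 bits


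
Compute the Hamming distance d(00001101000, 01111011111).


Count differing positions: . ^ ^ ^ . ^ ^ . ^ ^ ^ = 8 differences

8


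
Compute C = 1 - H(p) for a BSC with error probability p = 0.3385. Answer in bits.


H(p) = -p*log2(p) - (1-p)*log2(1-p) = -0.3385*log2(0.3385) - 0.6615*log2(0.6615) = 0.528998 + 0.394378 = 0.9234. C = 1 - H(p) = 1 - 0.9234 = 0.0766

0.0766 bits


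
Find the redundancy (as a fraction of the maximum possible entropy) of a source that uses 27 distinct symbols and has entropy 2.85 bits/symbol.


H_max = log2(K) = log2(27) = 4.7549 bits/symbol. Redundancy = 1 - H/H_max = 1 - 2.85/4.7549 = 1 - 0.5994 = 0.4006

0.4006


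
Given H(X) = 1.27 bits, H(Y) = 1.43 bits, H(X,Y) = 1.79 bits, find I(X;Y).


I(X;Y) = H(X) + H(Y) - H(X,Y) = 1.27 + 1.43 - 1.79 = 0.91

0.91 bits


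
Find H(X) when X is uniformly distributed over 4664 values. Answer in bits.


H = log2(n) = log2(4664) = 12.1874

12.1874 bits


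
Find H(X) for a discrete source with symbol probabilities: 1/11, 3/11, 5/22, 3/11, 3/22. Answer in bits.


H = -sum(p_i * log2(p_i)). Terms: -(1/11)*log2(1/11) = 0.314494; -(3/11)*log2(3/11) = 0.511219; -(5/22)*log2(5/22) = 0.485796; -(3/11)*log2(3/11) = 0.511219; -(3/22)*log2(3/22) = 0.391973. H = 0.314494 + 0.511219 + 0.485796 + 0.511219 + 0.391973 = 2.2147

2.2147 bits


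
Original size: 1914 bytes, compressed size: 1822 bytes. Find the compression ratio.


Ratio = original / compressed = 1914 / 1822 = 1.0505

1.0505


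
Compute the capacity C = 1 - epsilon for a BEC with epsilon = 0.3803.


C = 1 - epsilon = 1 - 0.3803 = 0.6197

0.6197 bits


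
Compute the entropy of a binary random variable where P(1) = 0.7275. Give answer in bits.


H = -p*log2(p) - (1-p)*log2(1-p). -0.7275*log2(0.7275) = 0.333909; -0.2725*log2(0.2725) = 0.511121. H = 0.333909 + 0.511121 = 0.845

0.845 bits


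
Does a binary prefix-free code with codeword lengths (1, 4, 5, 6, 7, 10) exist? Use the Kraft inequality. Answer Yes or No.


Kraft sum = sum(2^(-l_i)) = 0.6182, need <= 1. Result: satisfied (a binary prefix-free code with these lengths exists)

Yes


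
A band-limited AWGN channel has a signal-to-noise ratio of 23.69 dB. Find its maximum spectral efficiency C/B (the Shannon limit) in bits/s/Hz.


SNR_linear = 10^(23.69/10) = 233.8837; C/B = log2(1 + SNR_linear) = log2(1 + 233.8837) = 7.8758

7.8758 bits/s/Hz


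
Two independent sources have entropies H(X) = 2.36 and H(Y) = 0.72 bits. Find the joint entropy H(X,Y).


For independent variables, H(X,Y) = H(X) + H(Y) = 2.36 + 0.72 = 3.08

3.08 bits


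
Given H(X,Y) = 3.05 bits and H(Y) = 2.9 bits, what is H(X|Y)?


H(X|Y) = H(X,Y) - H(Y) = 3.05 - 2.9 = 0.15

0.15 bits


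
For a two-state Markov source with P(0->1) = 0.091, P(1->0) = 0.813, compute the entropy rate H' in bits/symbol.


Stationary distribution: pi_0 = p10/(p01+p10) = 0.8993, pi_1 = 0.1007. Entropy rate H' = pi_0*H(p01) + pi_1*H(p10) = 0.8993*0.4398 + 0.1007*0.6952 = 0.4655

0.4655 bits/symbol


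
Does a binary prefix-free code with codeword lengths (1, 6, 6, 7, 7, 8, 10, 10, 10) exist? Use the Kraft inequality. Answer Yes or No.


Kraft sum = sum(2^(-l_i)) = 0.5537, need <= 1. Result: satisfied (a binary prefix-free code with these lengths exists)

Yes


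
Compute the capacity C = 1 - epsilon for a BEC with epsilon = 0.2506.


C = 1 - epsilon = 1 - 0.2506 = 0.7494

0.7494 bits


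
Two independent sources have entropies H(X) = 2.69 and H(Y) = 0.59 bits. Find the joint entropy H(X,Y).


For independent variables, H(X,Y) = H(X) + H(Y) = 2.69 + 0.59 = 3.28

3.28 bits


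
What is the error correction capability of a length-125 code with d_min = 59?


Correction capability = floor((d-1)/2) = floor((59-1)/2) = 29

29 errors


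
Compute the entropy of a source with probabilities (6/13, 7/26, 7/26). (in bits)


H = -sum(p_i * log2(p_i)). Terms: -(6/13)*log2(6/13) = 0.514836; -(7/26)*log2(7/26) = 0.509677; -(7/26)*log2(7/26) = 0.509677. H = 0.514836 + 0.509677 + 0.509677 = 1.5342

1.5342 bits


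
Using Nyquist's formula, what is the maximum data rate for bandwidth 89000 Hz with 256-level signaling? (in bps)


Rate = 2 * B * log2(M) = 2 * 89000 * 8.0 = 1424000.0

1424000.0 bps


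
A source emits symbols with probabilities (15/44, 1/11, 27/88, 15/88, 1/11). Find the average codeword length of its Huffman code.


Huffman construction (repeatedly merge the two least-probable nodes; each merge adds 1 bit to every symbol beneath it): 1/11 + 1/11 = 2/11; 15/88 + 2/11 = 31/88; 27/88 + 15/44 = 57/88; 31/88 + 57/88 = 1. Resulting codeword lengths (in the order the probabilities were given): (2, 3, 2, 2, 3). L_avg = sum(p_i * l_i) = 15/44*2 + 1/11*3 + 27/88*2 + 15/88*2 + 1/11*3 = 24/11 = 2.1818

2.1818 bits


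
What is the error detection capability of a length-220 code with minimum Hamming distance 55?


Detection capability = d_min - 1 = 55 - 1 = 54

54 errors


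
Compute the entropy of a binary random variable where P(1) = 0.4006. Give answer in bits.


H = -p*log2(p) - (1-p)*log2(1-p). -0.4006*log2(0.4006) = 0.528698; -0.5994*log2(0.5994) = 0.442602. H = 0.528698 + 0.442602 = 0.9713

0.9713 bits


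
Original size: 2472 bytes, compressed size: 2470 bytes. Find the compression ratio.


Ratio = original / compressed = 2472 / 2470 = 1.0008

1.0008


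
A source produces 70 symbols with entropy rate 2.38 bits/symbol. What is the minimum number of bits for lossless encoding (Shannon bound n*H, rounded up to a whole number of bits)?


Minimum bits >= n * H = 70 * 2.38 = 166.6, rounded up to a whole number of bits = 167

167 bits


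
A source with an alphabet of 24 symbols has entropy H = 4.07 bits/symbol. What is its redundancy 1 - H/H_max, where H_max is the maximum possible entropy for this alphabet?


H_max = log2(K) = log2(24) = 4.585 bits/symbol. Redundancy = 1 - H/H_max = 1 - 4.07/4.585 = 1 - 0.8877 = 0.1123

0.1123


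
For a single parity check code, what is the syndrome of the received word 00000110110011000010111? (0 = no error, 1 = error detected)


Syndrome = XOR of all bits = 0 XOR 0 XOR 0 XOR 0 XOR 0 XOR 1 XOR 1 XOR 0 XOR 1 XOR 1 XOR 0 XOR 0 XOR 1 XOR 1 XOR 0 XOR 0 XOR 0 XOR 0 XOR 1 XOR 0 XOR 1 XOR 1 XOR 1 = 0

0


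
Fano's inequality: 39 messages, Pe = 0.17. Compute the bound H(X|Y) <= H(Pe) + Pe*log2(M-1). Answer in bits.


H(Pe) = -Pe*log2(Pe) - (1-Pe)*log2(1-Pe) = -0.17*log2(0.17) - 0.83*log2(0.83) = 0.434587 + 0.223118 = 0.6577. Pe*log2(M-1) = 0.17*log2(38) = 0.892148. Bound = H(Pe) + Pe*log2(M-1) = 0.434587 + 0.223118 + 0.892148 = 1.5499

1.5499 bits


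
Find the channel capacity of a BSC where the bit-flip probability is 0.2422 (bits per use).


H(p) = -p*log2(p) - (1-p)*log2(1-p) = -0.2422*log2(0.2422) - 0.7578*log2(0.7578) = 0.495476 + 0.303204 = 0.7987. C = 1 - H(p) = 1 - 0.7987 = 0.2013

0.2013 bits


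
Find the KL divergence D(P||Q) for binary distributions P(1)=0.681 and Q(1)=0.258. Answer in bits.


KL = p*log2(p/q) + (1-p)*log2((1-p)/(1-q)) = 0.681*log2(0.681/0.258) + 0.319*log2(0.319/0.742) = 0.5651

0.5651 bits


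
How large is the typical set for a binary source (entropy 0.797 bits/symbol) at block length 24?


log2|A_typical| = nH = 24 * 0.797 = 19.128, so |A_typical| ~ 2^19.128 = 5.729e+05

5.729e+05


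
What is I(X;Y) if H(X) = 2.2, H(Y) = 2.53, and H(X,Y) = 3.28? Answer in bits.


I(X;Y) = H(X) + H(Y) - H(X,Y) = 2.2 + 2.53 - 3.28 = 1.45

1.45 bits


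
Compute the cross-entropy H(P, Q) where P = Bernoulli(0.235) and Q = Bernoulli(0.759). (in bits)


H(P,Q) = -p*log2(q) - (1-p)*log2(1-q). -0.235*log2(0.759) = 0.093490; -0.765*log2(0.241) = 1.570465. H(P,Q) = 0.093490 + 1.570465 = 1.664

1.664 bits


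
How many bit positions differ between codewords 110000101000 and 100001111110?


Count differing positions: . ^ . . . ^ . ^ . ^ ^ . = 5 differences

5


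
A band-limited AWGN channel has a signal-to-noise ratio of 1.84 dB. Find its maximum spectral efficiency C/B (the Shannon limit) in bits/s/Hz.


SNR_linear = 10^(1.84/10) = 1.5276; C/B = log2(1 + SNR_linear) = log2(1 + 1.5276) = 1.3377

1.3377 bits/s/Hz


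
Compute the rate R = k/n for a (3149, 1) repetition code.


Rate = k/n = 1/3149

1/3149


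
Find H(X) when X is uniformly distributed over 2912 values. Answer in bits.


H = log2(n) = log2(2912) = 11.5078

11.5078 bits


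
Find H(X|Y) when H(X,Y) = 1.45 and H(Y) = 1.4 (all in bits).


H(X|Y) = H(X,Y) - H(Y) = 1.45 - 1.4 = 0.05

0.05 bits


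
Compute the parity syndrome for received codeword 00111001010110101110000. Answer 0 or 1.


Syndrome = XOR of all bits = 0 XOR 0 XOR 1 XOR 1 XOR 1 XOR 0 XOR 0 XOR 1 XOR 0 XOR 1 XOR 0 XOR 1 XOR 1 XOR 0 XOR 1 XOR 0 XOR 1 XOR 1 XOR 1 XOR 0 XOR 0 XOR 0 XOR 0 = 1

1


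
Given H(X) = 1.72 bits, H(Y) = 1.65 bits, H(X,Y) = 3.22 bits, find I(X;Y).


I(X;Y) = H(X) + H(Y) - H(X,Y) = 1.72 + 1.65 - 3.22 = 0.15

0.15 bits


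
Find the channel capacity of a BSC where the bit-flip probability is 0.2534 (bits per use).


H(p) = -p*log2(p) - (1-p)*log2(1-p) = -0.2534*log2(0.2534) - 0.7466*log2(0.7466) = 0.501862 + 0.314761 = 0.8166. C = 1 - H(p) = 1 - 0.8166 = 0.1834

0.1834 bits


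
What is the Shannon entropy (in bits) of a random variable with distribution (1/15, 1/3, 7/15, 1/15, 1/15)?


H = -sum(p_i * log2(p_i)). Terms: -(1/15)*log2(1/15) = 0.260459; -(1/3)*log2(1/3) = 0.528321; -(7/15)*log2(7/15) = 0.513117; -(1/15)*log2(1/15) = 0.260459; -(1/15)*log2(1/15) = 0.260459. H = 0.260459 + 0.528321 + 0.513117 + 0.260459 + 0.260459 = 1.8228

1.8228 bits


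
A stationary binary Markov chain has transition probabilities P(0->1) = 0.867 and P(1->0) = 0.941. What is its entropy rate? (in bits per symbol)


Stationary distribution: pi_0 = p10/(p01+p10) = 0.5205, pi_1 = 0.4795. Entropy rate H' = pi_0*H(p01) + pi_1*H(p10) = 0.5205*0.5656 + 0.4795*0.3235 = 0.4495

0.4495 bits/symbol


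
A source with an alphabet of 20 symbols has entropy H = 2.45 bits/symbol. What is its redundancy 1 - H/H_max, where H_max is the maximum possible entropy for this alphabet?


H_max = log2(K) = log2(20) = 4.3219 bits/symbol. Redundancy = 1 - H/H_max = 1 - 2.45/4.3219 = 1 - 0.5669 = 0.4331

0.4331


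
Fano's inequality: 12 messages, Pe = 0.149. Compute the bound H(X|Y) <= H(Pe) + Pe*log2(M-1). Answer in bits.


H(Pe) = -Pe*log2(Pe) - (1-Pe)*log2(1-Pe) = -0.149*log2(0.149) - 0.851*log2(0.851) = 0.409246 + 0.198086 = 0.6073. Pe*log2(M-1) = 0.149*log2(11) = 0.515455. Bound = H(Pe) + Pe*log2(M-1) = 0.409246 + 0.198086 + 0.515455 = 1.1228

1.1228 bits


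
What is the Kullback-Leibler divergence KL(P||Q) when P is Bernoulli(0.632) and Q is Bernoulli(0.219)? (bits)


KL = p*log2(p/q) + (1-p)*log2((1-p)/(1-q)) = 0.632*log2(0.632/0.219) + 0.368*log2(0.368/0.781) = 0.5668

0.5668 bits


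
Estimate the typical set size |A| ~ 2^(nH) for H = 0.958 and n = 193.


log2|A_typical| = nH = 193 * 0.958 = 184.894, so |A_typical| ~ 2^184.894 = 4.557e+55

4.557e+55


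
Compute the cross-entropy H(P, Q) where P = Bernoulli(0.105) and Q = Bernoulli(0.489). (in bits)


H(P,Q) = -p*log2(q) - (1-p)*log2(1-q). -0.105*log2(0.489) = 0.108370; -0.895*log2(0.511) = 0.866901. H(P,Q) = 0.108370 + 0.866901 = 0.9753

0.9753 bits


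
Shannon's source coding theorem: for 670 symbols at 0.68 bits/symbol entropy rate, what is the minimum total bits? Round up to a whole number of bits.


Minimum bits >= n * H = 670 * 0.68 = 455.6, rounded up to a whole number of bits = 456

456 bits


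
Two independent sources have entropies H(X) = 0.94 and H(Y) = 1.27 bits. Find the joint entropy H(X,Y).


For independent variables, H(X,Y) = H(X) + H(Y) = 0.94 + 1.27 = 2.21

2.21 bits


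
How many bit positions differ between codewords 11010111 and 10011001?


Count differing positions: . ^ . . ^ ^ ^ . = 4 differences

4


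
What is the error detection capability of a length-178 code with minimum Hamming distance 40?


Detection capability = d_min - 1 = 40 - 1 = 39

39 errors


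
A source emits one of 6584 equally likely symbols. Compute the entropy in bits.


H = log2(n) = log2(6584) = 12.6847

12.6847 bits


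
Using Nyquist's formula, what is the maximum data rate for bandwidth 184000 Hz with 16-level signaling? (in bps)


Rate = 2 * B * log2(M) = 2 * 184000 * 4.0 = 1472000.0

1472000.0 bps


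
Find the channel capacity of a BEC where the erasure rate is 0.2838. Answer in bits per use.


C = 1 - epsilon = 1 - 0.2838 = 0.7162

0.7162 bits


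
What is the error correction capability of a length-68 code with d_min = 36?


Correction capability = floor((d-1)/2) = floor((36-1)/2) = 17

17 errors


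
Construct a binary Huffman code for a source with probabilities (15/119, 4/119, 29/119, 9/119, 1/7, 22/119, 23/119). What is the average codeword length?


Huffman construction (repeatedly merge the two least-probable nodes; each merge adds 1 bit to every symbol beneath it): 4/119 + 9/119 = 13/119; 13/119 + 15/119 = 4/17; 1/7 + 22/119 = 39/119; 23/119 + 4/17 = 3/7; 29/119 + 39/119 = 4/7; 3/7 + 4/7 = 1. Resulting codeword lengths (in the order the probabilities were given): (3, 4, 2, 4, 3, 3, 2). L_avg = sum(p_i * l_i) = 15/119*3 + 4/119*4 + 29/119*2 + 9/119*4 + 1/7*3 + 22/119*3 + 23/119*2 = 318/119 = 2.6723

2.6723 bits


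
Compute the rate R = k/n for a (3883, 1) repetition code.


Rate = k/n = 1/3883

1/3883


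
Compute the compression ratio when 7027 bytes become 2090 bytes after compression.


Ratio = original / compressed = 7027 / 2090 = 3.3622

3.3622


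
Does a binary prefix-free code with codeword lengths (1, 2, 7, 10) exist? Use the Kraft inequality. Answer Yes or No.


Kraft sum = sum(2^(-l_i)) = 0.7588, need <= 1. Result: satisfied (a binary prefix-free code with these lengths exists)

Yes


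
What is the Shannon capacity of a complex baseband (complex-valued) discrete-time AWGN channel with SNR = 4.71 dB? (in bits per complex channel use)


SNR_linear = 10^(4.71/10) = 2.958; C = log2(1 + SNR_linear) = log2(1 + 2.958) = 1.9848

1.9848 bits/channel use


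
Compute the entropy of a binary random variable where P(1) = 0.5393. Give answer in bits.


H = -p*log2(p) - (1-p)*log2(1-p). -0.5393*log2(0.5393) = 0.480430; -0.4607*log2(0.4607) = 0.515109. H = 0.480430 + 0.515109 = 0.9955

0.9955 bits


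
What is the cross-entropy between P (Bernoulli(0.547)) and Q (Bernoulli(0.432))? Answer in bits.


H(P,Q) = -p*log2(q) - (1-p)*log2(1-q). -0.547*log2(0.432) = 0.662361; -0.453*log2(0.568) = 0.369665. H(P,Q) = 0.662361 + 0.369665 = 1.032

1.032 bits


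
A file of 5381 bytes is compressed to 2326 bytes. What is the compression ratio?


Ratio = original / compressed = 5381 / 2326 = 2.3134

2.3134


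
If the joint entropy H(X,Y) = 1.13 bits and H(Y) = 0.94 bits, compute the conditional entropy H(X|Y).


H(X|Y) = H(X,Y) - H(Y) = 1.13 - 0.94 = 0.19

0.19 bits


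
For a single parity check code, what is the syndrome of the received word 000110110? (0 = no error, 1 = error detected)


Syndrome = XOR of all bits = 0 XOR 0 XOR 0 XOR 1 XOR 1 XOR 0 XOR 1 XOR 1 XOR 0 = 0

0


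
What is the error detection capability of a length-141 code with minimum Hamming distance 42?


Detection capability = d_min - 1 = 42 - 1 = 41

41 errors


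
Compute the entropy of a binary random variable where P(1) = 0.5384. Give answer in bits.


H = -p*log2(p) - (1-p)*log2(1-p). -0.5384*log2(0.5384) = 0.480926; -0.4616*log2(0.4616) = 0.514815. H = 0.480926 + 0.514815 = 0.9957

0.9957 bits


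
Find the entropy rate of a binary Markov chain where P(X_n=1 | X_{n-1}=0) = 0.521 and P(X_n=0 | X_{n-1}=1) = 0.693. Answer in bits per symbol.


Stationary distribution: pi_0 = p10/(p01+p10) = 0.5708, pi_1 = 0.4292. Entropy rate H' = pi_0*H(p01) + pi_1*H(p10) = 0.5708*0.9987 + 0.4292*0.8897 = 0.9519

0.9519 bits/symbol


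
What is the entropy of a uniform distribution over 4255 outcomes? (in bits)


H = log2(n) = log2(4255) = 12.0549

12.0549 bits


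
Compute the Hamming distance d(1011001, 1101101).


Count differing positions: . ^ ^ . ^ . . = 3 differences

3


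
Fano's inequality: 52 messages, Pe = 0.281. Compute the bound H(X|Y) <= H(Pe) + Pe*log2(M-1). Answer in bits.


H(Pe) = -Pe*log2(Pe) - (1-Pe)*log2(1-Pe) = -0.281*log2(0.281) - 0.719*log2(0.719) = 0.514612 + 0.342198 = 0.8568. Pe*log2(M-1) = 0.281*log2(51) = 1.593952. Bound = H(Pe) + Pe*log2(M-1) = 0.514612 + 0.342198 + 1.593952 = 2.4508

2.4508 bits


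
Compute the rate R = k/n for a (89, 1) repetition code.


Rate = k/n = 1/89

1/89


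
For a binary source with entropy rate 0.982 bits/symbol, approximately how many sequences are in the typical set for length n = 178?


log2|A_typical| = nH = 178 * 0.982 = 174.796, so |A_typical| ~ 2^174.796 = 4.158e+52

4.158e+52


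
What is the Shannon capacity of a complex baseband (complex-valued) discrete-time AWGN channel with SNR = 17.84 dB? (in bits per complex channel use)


SNR_linear = 10^(17.84/10) = 60.8135; C = log2(1 + SNR_linear) = log2(1 + 60.8135) = 5.9499

5.9499 bits/channel use


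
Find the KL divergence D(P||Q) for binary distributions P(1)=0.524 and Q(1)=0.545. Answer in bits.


KL = p*log2(p/q) + (1-p)*log2((1-p)/(1-q)) = 0.524*log2(0.524/0.545) + 0.476*log2(0.476/0.455) = 0.0013

0.0013 bits


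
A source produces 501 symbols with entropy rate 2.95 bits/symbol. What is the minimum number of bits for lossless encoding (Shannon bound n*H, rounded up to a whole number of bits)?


Minimum bits >= n * H = 501 * 2.95 = 1477.95, rounded up to a whole number of bits = 1478

1478 bits


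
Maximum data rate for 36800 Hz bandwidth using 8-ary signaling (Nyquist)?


Rate = 2 * B * log2(M) = 2 * 36800 * 3.0 = 220800.0

220800.0 bps


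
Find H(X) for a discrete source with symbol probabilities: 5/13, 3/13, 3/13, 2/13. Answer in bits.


H = -sum(p_i * log2(p_i)). Terms: -(5/13)*log2(5/13) = 0.530197; -(3/13)*log2(3/13) = 0.488187; -(3/13)*log2(3/13) = 0.488187; -(2/13)*log2(2/13) = 0.415452. H = 0.530197 + 0.488187 + 0.488187 + 0.415452 = 1.922

1.922 bits
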